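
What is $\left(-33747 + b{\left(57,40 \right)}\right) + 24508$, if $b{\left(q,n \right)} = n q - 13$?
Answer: $-6972$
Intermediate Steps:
$b{\left(q,n \right)} = -13 + n q$
$\left(-33747 + b{\left(57,40 \right)}\right) + 24508 = \left(-33747 + \left(-13 + 40 \cdot 57\right)\right) + 24508 = \left(-33747 + \left(-13 + 2280\right)\right) + 24508 = \left(-33747 + 2267\right) + 24508 = -31480 + 24508 = -6972$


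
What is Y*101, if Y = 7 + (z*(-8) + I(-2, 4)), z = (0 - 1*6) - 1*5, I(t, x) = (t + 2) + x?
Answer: 9999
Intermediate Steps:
I(t, x) = 2 + t + x (I(t, x) = (2 + t) + x = 2 + t + x)
z = -11 (z = (0 - 6) - 5 = -6 - 5 = -11)
Y = 99 (Y = 7 + (-11*(-8) + (2 - 2 + 4)) = 7 + (88 + 4) = 7 + 92 = 99)
Y*101 = 99*101 = 9999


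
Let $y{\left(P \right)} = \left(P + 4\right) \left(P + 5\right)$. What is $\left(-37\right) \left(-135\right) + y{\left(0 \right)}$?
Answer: $5015$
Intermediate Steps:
$y{\left(P \right)} = \left(4 + P\right) \left(5 + P\right)$
$\left(-37\right) \left(-135\right) + y{\left(0 \right)} = \left(-37\right) \left(-135\right) + \left(20 + 0^{2} + 9 \cdot 0\right) = 4995 + \left(20 + 0 + 0\right) = 4995 + 20 = 5015$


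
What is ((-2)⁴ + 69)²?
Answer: 7225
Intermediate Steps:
((-2)⁴ + 69)² = (16 + 69)² = 85² = 7225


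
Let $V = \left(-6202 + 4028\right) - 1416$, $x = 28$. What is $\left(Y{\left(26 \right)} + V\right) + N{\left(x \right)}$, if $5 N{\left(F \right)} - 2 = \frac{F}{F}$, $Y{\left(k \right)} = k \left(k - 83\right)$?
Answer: $- \frac{25357}{5} \approx -5071.4$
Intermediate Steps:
$V = -3590$ ($V = -2174 - 1416 = -3590$)
$Y{\left(k \right)} = k \left(-83 + k\right)$
$N{\left(F \right)} = \frac{3}{5}$ ($N{\left(F \right)} = \frac{2}{5} + \frac{F \frac{1}{F}}{5} = \frac{2}{5} + \frac{1}{5} \cdot 1 = \frac{2}{5} + \frac{1}{5} = \frac{3}{5}$)
$\left(Y{\left(26 \right)} + V\right) + N{\left(x \right)} = \left(26 \left(-83 + 26\right) - 3590\right) + \frac{3}{5} = \left(26 \left(-57\right) - 3590\right) + \frac{3}{5} = \left(-1482 - 3590\right) + \frac{3}{5} = -5072 + \frac{3}{5} = - \frac{25357}{5}$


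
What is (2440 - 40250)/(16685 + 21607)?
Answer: -18905/19146 ≈ -0.98741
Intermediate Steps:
(2440 - 40250)/(16685 + 21607) = -37810/38292 = -37810*1/38292 = -18905/19146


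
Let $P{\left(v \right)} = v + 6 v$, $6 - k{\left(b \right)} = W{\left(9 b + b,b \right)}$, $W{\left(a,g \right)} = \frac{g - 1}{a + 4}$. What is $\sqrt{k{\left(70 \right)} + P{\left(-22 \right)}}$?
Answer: $\frac{i \sqrt{1146871}}{88} \approx 12.17 i$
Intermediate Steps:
$W{\left(a,g \right)} = \frac{-1 + g}{4 + a}$
$k{\left(b \right)} = 6 - \frac{-1 + b}{4 + 10 b}$ ($k{\left(b \right)} = 6 - \frac{-1 + b}{4 + \left(9 b + b\right)} = 6 - \frac{-1 + b}{4 + 10 b}$)
$P{\left(v \right)} = 7 v$
$\sqrt{k{\left(70 \right)} + P{\left(-22 \right)}} = \sqrt{\frac{25 + 59 \cdot 70}{2 \left(2 + 5 \cdot 70\right)} + 7 \left(-22\right)} = \sqrt{\frac{25 + 4130}{2 \left(2 + 350\right)} - 154} = \sqrt{\frac{1}{2} \cdot \frac{1}{352} \cdot 4155 - 154} = \sqrt{\frac{4155}{704} - 154} = \sqrt{- \frac{104261}{704}} = \frac{i \sqrt{1146871}}{88}$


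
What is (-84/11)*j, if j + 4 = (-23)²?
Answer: -44100/11 ≈ -4009.1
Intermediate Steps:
j = 525 (j = -4 + (-23)² = -4 + 529 = 525)
(-84/11)*j = -84/11*525 = -44100/11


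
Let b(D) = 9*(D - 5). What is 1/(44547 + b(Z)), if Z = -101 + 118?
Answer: 1/44655 ≈ 2.2394e-5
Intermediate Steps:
Z = 17
b(D) = -45 + 9*D (b(D) = 9*(-5 + D) = -45 + 9*D)
1/(44547 + b(Z)) = 1/(44547 + (-45 + 9*17)) = 1/(44547 + (-45 + 153)) = 1/(44547 + 108) = 1/44655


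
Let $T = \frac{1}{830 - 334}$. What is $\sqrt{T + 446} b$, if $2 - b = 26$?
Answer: $- \frac{6 \sqrt{6857727}}{31} \approx -506.85$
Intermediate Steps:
$b = -24$ ($b = 2 - 26 = -24$)
$T = \frac{1}{496} \approx 0.0020161$
$\sqrt{T + 446} b = \sqrt{\frac{1}{496} + 446} \left(-24\right) = \sqrt{\frac{221217}{496}} \left(-24\right) = \frac{\sqrt{6857727}}{124} \left(-24\right) = - \frac{6 \sqrt{6857727}}{31}$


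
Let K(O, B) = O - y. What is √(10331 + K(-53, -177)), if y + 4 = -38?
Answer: 4*√645 ≈ 101.59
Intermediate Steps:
y = -42 (y = -4 - 38 = -42)
K(O, B) = 42 + O (K(O, B) = O - 1*(-42) = O + 42 = 42 + O)
√(10331 + K(-53, -177)) = √(10331 + (42 - 53)) = √(10331 - 11) = √10320 = 4*√645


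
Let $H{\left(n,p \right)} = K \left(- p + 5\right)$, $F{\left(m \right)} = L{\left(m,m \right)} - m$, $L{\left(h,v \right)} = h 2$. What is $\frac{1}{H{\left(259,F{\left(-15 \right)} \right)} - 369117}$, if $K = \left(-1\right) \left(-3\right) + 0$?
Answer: $- \frac{1}{369057} \approx -2.7096 \cdot 10^{-6}$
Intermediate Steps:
$L{\left(h,v \right)} = 2 h$
$K = 3$ ($K = 3 + 0 = 3$)
$F{\left(m \right)} = m$ ($F{\left(m \right)} = 2 m - m = m$)
$H{\left(n,p \right)} = 15 - 3 p$ ($H{\left(n,p \right)} = 3 \left(- p + 5\right) = 3 \left(5 - p\right) = 15 - 3 p$)
$\frac{1}{H{\left(259,F{\left(-15 \right)} \right)} - 369117} = \frac{1}{\left(15 - -45\right) - 369117} = \frac{1}{\left(15 + 45\right) - 369117} = \frac{1}{60 - 369117} = \frac{1}{-369057} = - \frac{1}{369057}$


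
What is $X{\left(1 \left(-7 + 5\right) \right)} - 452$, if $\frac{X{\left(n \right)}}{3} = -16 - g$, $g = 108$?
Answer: $-824$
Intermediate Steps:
$X{\left(n \right)} = -372$ ($X{\left(n \right)} = 3 \left(-16 - 108\right) = 3 \left(-124\right) = -372$)
$X{\left(1 \left(-7 + 5\right) \right)} - 452 = -372 - 452 = -824$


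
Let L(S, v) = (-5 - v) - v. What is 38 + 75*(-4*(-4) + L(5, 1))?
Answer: 713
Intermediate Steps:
L(S, v) = -5 - 2*v
38 + 75*(-4*(-4) + L(5, 1)) = 38 + 75*(-4*(-4) + (-5 - 2*1)) = 38 + 75*(16 + (-5 - 2)) = 38 + 75*(16 - 7) = 38 + 75*9 = 38 + 675 = 713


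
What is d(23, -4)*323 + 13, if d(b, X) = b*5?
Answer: 37158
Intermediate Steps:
d(b, X) = 5*b
d(23, -4)*323 + 13 = (5*23)*323 + 13 = 115*323 + 13 = 37145 + 13 = 37158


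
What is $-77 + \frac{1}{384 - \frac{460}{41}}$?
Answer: $- \frac{1176827}{15284} \approx -76.997$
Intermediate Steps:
$-77 + \frac{1}{384 - \frac{460}{41}} = -77 + \frac{1}{\frac{15284}{41}} = -77 + \frac{41}{15284} = - \frac{1176827}{15284}$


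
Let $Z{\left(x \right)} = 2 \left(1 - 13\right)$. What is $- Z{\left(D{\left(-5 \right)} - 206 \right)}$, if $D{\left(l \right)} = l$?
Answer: $24$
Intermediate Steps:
$Z{\left(x \right)} = -24$ ($Z{\left(x \right)} = 2 \left(-12\right) = -24$)
$- Z{\left(D{\left(-5 \right)} - 206 \right)} = \left(-1\right) \left(-24\right) = 24$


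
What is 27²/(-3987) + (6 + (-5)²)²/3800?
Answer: 117923/1683400 ≈ 0.070050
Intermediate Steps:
27²/(-3987) + (6 + (-5)²)²/3800 = 729*(-1/3987) + (6 + 25)²*(1/3800) = -81/443 + 31²*(1/3800) = -81/443 + 961*(1/3800) = -81/443 + 961/3800 = 117923/1683400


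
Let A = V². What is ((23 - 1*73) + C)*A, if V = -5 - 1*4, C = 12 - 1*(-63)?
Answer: 2025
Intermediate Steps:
C = 75 (C = 12 + 63 = 75)
V = -9 (V = -5 - 4 = -9)
A = 81 (A = (-9)² = 81)
((23 - 1*73) + C)*A = ((23 - 1*73) + 75)*81 = ((23 - 73) + 75)*81 = (-50 + 75)*81 = 25*81 = 2025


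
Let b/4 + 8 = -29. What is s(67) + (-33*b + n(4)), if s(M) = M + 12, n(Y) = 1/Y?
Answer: 19853/4 ≈ 4963.3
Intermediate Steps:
b = -148 (b = -32 + 4*(-29) = -32 - 116 = -148)
n(Y) = 1/Y
s(M) = 12 + M
s(67) + (-33*b + n(4)) = (12 + 67) + (-33*(-148) + 1/4) = 79 + (4884 + ¼) = 79 + 19537/4 = 19853/4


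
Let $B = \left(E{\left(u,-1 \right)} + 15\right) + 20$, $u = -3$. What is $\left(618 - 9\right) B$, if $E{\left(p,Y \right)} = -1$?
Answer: $20706$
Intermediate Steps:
$B = 34$ ($B = \left(-1 + 15\right) + 20 = 14 + 20 = 34$)
$\left(618 - 9\right) B = \left(618 - 9\right) 34 = 609 \cdot 34 = 20706$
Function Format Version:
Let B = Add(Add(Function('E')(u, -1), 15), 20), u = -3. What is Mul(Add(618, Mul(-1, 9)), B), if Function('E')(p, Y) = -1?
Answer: 20706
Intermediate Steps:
B = 34 (B = Add(Add(-1, 15), 20) = Add(14, 20) = 34)
Mul(Add(618, Mul(-1, 9)), B) = Mul(Add(618, Mul(-1, 9)), 34) = Mul(Add(618, -9), 34) = Mul(609, 34) = 20706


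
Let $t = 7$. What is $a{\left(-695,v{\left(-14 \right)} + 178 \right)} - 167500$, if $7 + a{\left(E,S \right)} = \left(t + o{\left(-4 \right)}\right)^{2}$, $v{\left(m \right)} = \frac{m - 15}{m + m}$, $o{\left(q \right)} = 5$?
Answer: $-167363$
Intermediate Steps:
$v{\left(m \right)} = \frac{-15 + m}{2 m}$
$a{\left(E,S \right)} = 137$ ($a{\left(E,S \right)} = -7 + \left(7 + 5\right)^{2} = -7 + 12^{2} = -7 + 144 = 137$)
$a{\left(-695,v{\left(-14 \right)} + 178 \right)} - 167500 = 137 - 167500 = -167363$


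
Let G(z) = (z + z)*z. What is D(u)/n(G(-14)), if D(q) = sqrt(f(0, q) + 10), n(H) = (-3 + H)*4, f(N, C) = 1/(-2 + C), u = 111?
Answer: sqrt(118919)/169604 ≈ 0.0020332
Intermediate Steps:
G(z) = 2*z**2 (G(z) = (2*z)*z = 2*z**2)
n(H) = -12 + 4*H
D(q) = sqrt(10 + 1/(-2 + q)) (D(q) = sqrt(1/(-2 + q) + 10) = sqrt(10 + 1/(-2 + q)))
D(u)/n(G(-14)) = sqrt((-19 + 10*111)/(-2 + 111))/(-12 + 4*(2*(-14)**2)) = sqrt((-19 + 1110)/109)/(-12 + 4*(2*196)) = sqrt((1/109)*1091)/(-12 + 4*392) = sqrt(1091/109)/(-12 + 1568) = (sqrt(118919)/109)/1556 = (sqrt(118919)/109)*(1/1556) = sqrt(118919)/169604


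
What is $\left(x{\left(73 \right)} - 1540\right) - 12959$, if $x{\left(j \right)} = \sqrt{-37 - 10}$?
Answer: $-14499 + i \sqrt{47} \approx -14499.0 + 6.8557 i$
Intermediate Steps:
$x{\left(j \right)} = i \sqrt{47}$ ($x{\left(j \right)} = \sqrt{-47} = i \sqrt{47}$)
$\left(x{\left(73 \right)} - 1540\right) - 12959 = \left(i \sqrt{47} - 1540\right) - 12959 = \left(-1540 + i \sqrt{47}\right) - 12959 = -14499 + i \sqrt{47}$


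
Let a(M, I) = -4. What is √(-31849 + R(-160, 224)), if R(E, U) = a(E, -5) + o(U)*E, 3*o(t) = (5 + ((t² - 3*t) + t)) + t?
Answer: I*√24266037/3 ≈ 1642.0*I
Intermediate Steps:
o(t) = 5/3 - t/3 + t²/3 (o(t) = ((5 + ((t² - 3*t) + t)) + t)/3 = ((5 + (t² - 2*t)) + t)/3 = ((5 + t² - 2*t) + t)/3 = (5 + t² - t)/3 = 5/3 - t/3 + t²/3)
R(E, U) = -4 + E*(5/3 - U/3 + U²/3) (R(E, U) = -4 + (5/3 - U/3 + U²/3)*E = -4 + E*(5/3 - U/3 + U²/3))
√(-31849 + R(-160, 224)) = √(-31849 + (-4 + (⅓)*(-160)*(5 + 224² - 1*224))) = √(-31849 + (-4 + (⅓)*(-160)*(5 + 50176 - 224))) = √(-31849 + (-4 + (⅓)*(-160)*49957)) = √(-31849 + (-4 - 7993120/3)) = √(-31849 - 7993132/3) = √(-8088679/3) = I*√24266037/3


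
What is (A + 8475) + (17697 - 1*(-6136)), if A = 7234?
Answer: 39542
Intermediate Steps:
(A + 8475) + (17697 - 1*(-6136)) = (7234 + 8475) + (17697 - 1*(-6136)) = 15709 + (17697 + 6136) = 15709 + 23833 = 39542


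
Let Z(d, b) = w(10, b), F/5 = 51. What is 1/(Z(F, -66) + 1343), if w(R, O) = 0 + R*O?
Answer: 1/683 ≈ 0.0014641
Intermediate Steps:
F = 255 (F = 5*51 = 255)
w(R, O) = O*R (w(R, O) = 0 + O*R = O*R)
Z(d, b) = 10*b (Z(d, b) = b*10 = 10*b)
1/(Z(F, -66) + 1343) = 1/(10*(-66) + 1343) = 1/(-660 + 1343) = 1/683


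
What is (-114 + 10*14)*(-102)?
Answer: -2652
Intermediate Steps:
(-114 + 10*14)*(-102) = (-114 + 140)*(-102) = 26*(-102) = -2652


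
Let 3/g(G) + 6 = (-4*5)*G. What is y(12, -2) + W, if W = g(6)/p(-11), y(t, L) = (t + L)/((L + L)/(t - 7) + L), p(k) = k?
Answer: -1649/462 ≈ -3.5693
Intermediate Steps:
g(G) = 3/(-6 - 20*G) (g(G) = 3/(-6 + (-4*5)*G) = 3/(-6 - 20*G))
y(t, L) = (L + t)/(L + 2*L/(-7 + t)) (y(t, L) = (L + t)/((2*L)/(-7 + t) + L) = (L + t)/(2*L/(-7 + t) + L) = (L + t)/(L + 2*L/(-7 + t)))
W = 1/462 (W = -3/(6 + 20*6)/(-11) = -3/(6 + 120)*(-1/11) = -3/126*(-1/11) = -3*1/126*(-1/11) = -1/42*(-1/11) = 1/462 ≈ 0.0021645)
y(12, -2) + W = (12² - 7*(-2) - 7*12 - 2*12)/((-2)*(-5 + 12)) + 1/462 = -½*(144 + 14 - 84 - 24)/7 + 1/462 = -½*⅐*50 + 1/462 = -25/7 + 1/462 = -1649/462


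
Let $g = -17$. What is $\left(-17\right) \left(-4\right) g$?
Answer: $-1156$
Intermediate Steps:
$\left(-17\right) \left(-4\right) g = \left(-17\right) \left(-4\right) \left(-17\right) = 68 \left(-17\right) = -1156$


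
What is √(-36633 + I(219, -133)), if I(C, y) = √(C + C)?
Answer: √(-36633 + √438) ≈ 191.34*I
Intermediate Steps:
I(C, y) = √2*√C (I(C, y) = √(2*C) = √2*√C)
√(-36633 + I(219, -133)) = √(-36633 + √2*√219) = √(-36633 + √438)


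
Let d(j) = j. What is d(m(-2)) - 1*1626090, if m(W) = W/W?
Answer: -1626089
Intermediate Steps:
m(W) = 1
d(m(-2)) - 1*1626090 = 1 - 1*1626090 = 1 - 1626090 = -1626089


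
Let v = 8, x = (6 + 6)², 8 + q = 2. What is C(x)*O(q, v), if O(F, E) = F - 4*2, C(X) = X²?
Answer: -290304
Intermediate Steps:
q = -6 (q = -8 + 2 = -6)
x = 144 (x = 12² = 144)
O(F, E) = -8 + F (O(F, E) = F - 8 = -8 + F)
C(x)*O(q, v) = 144²*(-8 - 6) = 20736*(-14) = -290304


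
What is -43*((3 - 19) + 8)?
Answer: 344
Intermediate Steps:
-43*((3 - 19) + 8) = -43*(-16 + 8) = -43*(-8) = 344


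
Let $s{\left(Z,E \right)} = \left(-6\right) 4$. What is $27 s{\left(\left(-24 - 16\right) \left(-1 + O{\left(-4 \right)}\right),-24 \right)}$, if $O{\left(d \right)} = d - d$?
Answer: $-648$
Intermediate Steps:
$O{\left(d \right)} = 0$
$s{\left(Z,E \right)} = -24$
$27 s{\left(\left(-24 - 16\right) \left(-1 + O{\left(-4 \right)}\right),-24 \right)} = 27 \left(-24\right) = -648$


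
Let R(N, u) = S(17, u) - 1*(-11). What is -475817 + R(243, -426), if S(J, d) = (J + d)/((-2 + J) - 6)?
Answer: -4282663/9 ≈ -4.7585e+5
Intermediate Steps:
S(J, d) = (J + d)/(-8 + J)
R(N, u) = 116/9 + u/9 (R(N, u) = (17 + u)/(-8 + 17) - 1*(-11) = (17 + u)/9 + 11 = (17/9 + u/9) + 11 = 116/9 + u/9)
-475817 + R(243, -426) = -475817 + (116/9 + (⅑)*(-426)) = -475817 + (116/9 - 142/3) = -475817 - 310/9 = -4282663/9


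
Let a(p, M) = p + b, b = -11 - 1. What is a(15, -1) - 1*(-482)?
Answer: 485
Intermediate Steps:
b = -12
a(p, M) = -12 + p (a(p, M) = p - 12 = -12 + p)
a(15, -1) - 1*(-482) = (-12 + 15) - 1*(-482) = 3 + 482 = 485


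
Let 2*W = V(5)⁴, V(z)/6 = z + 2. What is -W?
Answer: -1555848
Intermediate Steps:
V(z) = 12 + 6*z (V(z) = 6*(z + 2) = 6*(2 + z) = 12 + 6*z)
W = 1555848 (W = (12 + 6*5)⁴/2 = (12 + 30)⁴/2 = (½)*42⁴ = (½)*3111696 = 1555848)
-W = -1*1555848 = -1555848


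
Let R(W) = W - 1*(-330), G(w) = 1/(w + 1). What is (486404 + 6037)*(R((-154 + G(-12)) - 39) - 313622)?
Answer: -1698102028176/11 ≈ -1.5437e+11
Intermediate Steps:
G(w) = 1/(1 + w)
R(W) = 330 + W (R(W) = W + 330 = 330 + W)
(486404 + 6037)*(R((-154 + G(-12)) - 39) - 313622) = (486404 + 6037)*((330 + ((-154 + 1/(1 - 12)) - 39)) - 313622) = 492441*((330 + ((-154 + 1/(-11)) - 39)) - 313622) = 492441*((330 + ((-154 - 1/11) - 39)) - 313622) = 492441*((330 + (-1695/11 - 39)) - 313622) = 492441*((330 - 2124/11) - 313622) = 492441*(1506/11 - 313622) = 492441*(-3448336/11) = -1698102028176/11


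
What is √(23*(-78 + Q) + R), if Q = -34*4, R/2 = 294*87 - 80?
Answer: √46074 ≈ 214.65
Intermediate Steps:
R = 50996 (R = 2*(294*87 - 80) = 2*(25578 - 80) = 2*25498 = 50996)
Q = -136
√(23*(-78 + Q) + R) = √(23*(-78 - 136) + 50996) = √(23*(-214) + 50996) = √(-4922 + 50996) = √46074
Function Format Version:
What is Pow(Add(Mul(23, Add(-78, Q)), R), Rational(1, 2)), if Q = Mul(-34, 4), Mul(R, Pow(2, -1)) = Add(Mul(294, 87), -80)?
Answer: Pow(46074, Rational(1, 2)) ≈ 214.65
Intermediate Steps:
R = 50996 (R = Mul(2, Add(Mul(294, 87), -80)) = Mul(2, Add(25578, -80)) = Mul(2, 25498) = 50996)
Q = -136
Pow(Add(Mul(23, Add(-78, Q)), R), Rational(1, 2)) = Pow(Add(Mul(23, Add(-78, -136)), 50996), Rational(1, 2)) = Pow(Add(Mul(23, -214), 50996), Rational(1, 2)) = Pow(Add(-4922, 50996), Rational(1, 2)) = Pow(46074, Rational(1, 2))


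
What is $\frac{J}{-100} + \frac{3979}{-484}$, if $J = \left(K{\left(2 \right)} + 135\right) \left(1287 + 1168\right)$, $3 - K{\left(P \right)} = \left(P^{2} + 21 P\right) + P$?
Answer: $- \frac{1073377}{484} \approx -2217.7$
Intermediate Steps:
$K{\left(P \right)} = 3 - P^{2} - 22 P$ ($K{\left(P \right)} = 3 - \left(\left(P^{2} + 21 P\right) + P\right) = 3 - \left(P^{2} + 22 P\right) = 3 - P^{2} - 22 P$)
$J = 220950$ ($J = \left(\left(3 - 2^{2} - 44\right) + 135\right) \left(1287 + 1168\right) = \left(\left(3 - 4 - 44\right) + 135\right) 2455 = \left(-45 + 135\right) 2455 = 90 \cdot 2455 = 220950$)
$\frac{J}{-100} + \frac{3979}{-484} = \frac{220950}{-100} + \frac{3979}{-484} = 220950 \left(- \frac{1}{100}\right) + 3979 \left(- \frac{1}{484}\right) = - \frac{4419}{2} - \frac{3979}{484} = - \frac{1073377}{484}$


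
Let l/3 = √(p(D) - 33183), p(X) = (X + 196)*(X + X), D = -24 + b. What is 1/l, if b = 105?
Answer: √1299/11691 ≈ 0.0030829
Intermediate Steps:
D = 81 (D = -24 + 105 = 81)
p(X) = 2*X*(196 + X) (p(X) = (196 + X)*(2*X) = 2*X*(196 + X))
l = 9*√1299 (l = 3*√(2*81*(196 + 81) - 33183) = 3*√(2*81*277 - 33183) = 3*√(44874 - 33183) = 3*√11691 = 3*(3*√1299) = 9*√1299 ≈ 324.38)
1/l = 1/(9*√1299) = √1299/11691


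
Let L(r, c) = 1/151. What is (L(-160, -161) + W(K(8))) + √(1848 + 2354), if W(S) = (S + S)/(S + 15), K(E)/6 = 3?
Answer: 1823/1661 + √4202 ≈ 65.920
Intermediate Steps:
K(E) = 18 (K(E) = 6*3 = 18)
W(S) = 2*S/(15 + S) (W(S) = (2*S)/(15 + S) = 2*S/(15 + S))
L(r, c) = 1/151
(L(-160, -161) + W(K(8))) + √(1848 + 2354) = (1/151 + 2*18/(15 + 18)) + √(1848 + 2354) = (1/151 + 2*18/33) + √4202 = (1/151 + 2*18*(1/33)) + √4202 = (1/151 + 12/11) + √4202 = 1823/1661 + √4202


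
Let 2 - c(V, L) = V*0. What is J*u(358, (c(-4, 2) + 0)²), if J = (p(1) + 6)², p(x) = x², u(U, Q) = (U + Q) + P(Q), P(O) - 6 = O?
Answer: 18228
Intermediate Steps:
c(V, L) = 2 (c(V, L) = 2 - V*0 = 2 - 1*0 = 2 + 0 = 2)
P(O) = 6 + O
u(U, Q) = 6 + U + 2*Q (u(U, Q) = (U + Q) + (6 + Q) = (Q + U) + (6 + Q) = 6 + U + 2*Q)
J = 49 (J = (1² + 6)² = (1 + 6)² = 7² = 49)
J*u(358, (c(-4, 2) + 0)²) = 49*(6 + 358 + 2*(2 + 0)²) = 49*(6 + 358 + 2*2²) = 49*(6 + 358 + 2*4) = 49*(6 + 358 + 8) = 49*372 = 18228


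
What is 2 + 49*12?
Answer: 590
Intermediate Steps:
2 + 49*12 = 2 + 588 = 590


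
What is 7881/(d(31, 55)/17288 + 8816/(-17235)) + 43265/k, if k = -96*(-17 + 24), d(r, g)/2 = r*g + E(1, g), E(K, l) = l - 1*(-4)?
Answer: -197745254304085/7694897952 ≈ -25698.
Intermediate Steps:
E(K, l) = 4 + l (E(K, l) = l + 4 = 4 + l)
d(r, g) = 8 + 2*g + 2*g*r (d(r, g) = 2*(r*g + (4 + g)) = 2*(g*r + (4 + g)) = 2*(4 + g + g*r) = 8 + 2*g + 2*g*r)
k = -672 (k = -96*7 = -672)
7881/(d(31, 55)/17288 + 8816/(-17235)) + 43265/k = 7881/((8 + 2*55 + 2*55*31)/17288 + 8816/(-17235)) + 43265/(-672) = 7881/((8 + 110 + 3410)*(1/17288) + 8816*(-1/17235)) + 43265*(-1/672) = 7881/(3528*(1/17288) - 8816/17235) - 43265/672 = 7881/(441/2161 - 8816/17235) - 43265/672 = 7881/(-11450741/37244835) - 43265/672 = 7881*(-37244835/11450741) - 43265/672 = -293526544635/11450741 - 43265/672 = -197745254304085/7694897952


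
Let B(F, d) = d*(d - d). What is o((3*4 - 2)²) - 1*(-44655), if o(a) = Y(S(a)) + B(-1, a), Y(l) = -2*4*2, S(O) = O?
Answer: 44639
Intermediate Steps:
Y(l) = -16 (Y(l) = -8*2 = -16)
B(F, d) = 0 (B(F, d) = d*0 = 0)
o(a) = -16 (o(a) = -16 + 0 = -16)
o((3*4 - 2)²) - 1*(-44655) = -16 - 1*(-44655) = -16 + 44655 = 44639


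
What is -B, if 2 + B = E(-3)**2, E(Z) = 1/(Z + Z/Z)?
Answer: 7/4 ≈ 1.7500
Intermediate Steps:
E(Z) = 1/(1 + Z) (E(Z) = 1/(Z + 1) = 1/(1 + Z))
B = -7/4 (B = -2 + (1/(1 - 3))**2 = -2 + (1/(-2))**2 = -2 + (-1/2)**2 = -2 + 1/4 = -7/4 ≈ -1.7500)
-B = -1*(-7/4) = 7/4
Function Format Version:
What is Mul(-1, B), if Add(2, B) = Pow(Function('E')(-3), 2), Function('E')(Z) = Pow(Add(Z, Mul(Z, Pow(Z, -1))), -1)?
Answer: Rational(7, 4) ≈ 1.7500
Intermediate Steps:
Function('E')(Z) = Pow(Add(1, Z), -1) (Function('E')(Z) = Pow(Add(Z, 1), -1) = Pow(Add(1, Z), -1))
B = Rational(-7, 4) (B = Add(-2, Pow(Pow(Add(1, -3), -1), 2)) = Add(-2, Pow(Pow(-2, -1), 2)) = Add(-2, Pow(Rational(-1, 2), 2)) = Add(-2, Rational(1, 4)) = Rational(-7, 4) ≈ -1.7500)
Mul(-1, B) = Mul(-1, Rational(-7, 4)) = Rational(7, 4)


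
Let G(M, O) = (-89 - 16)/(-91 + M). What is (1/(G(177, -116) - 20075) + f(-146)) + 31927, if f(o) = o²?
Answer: 91926967779/1726555 ≈ 53243.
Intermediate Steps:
G(M, O) = -105/(-91 + M)
(1/(G(177, -116) - 20075) + f(-146)) + 31927 = (1/(-105/(-91 + 177) - 20075) + (-146)²) + 31927 = (1/(-105/86 - 20075) + 21316) + 31927 = (1/(-1726555/86) + 21316) + 31927 = (-86/1726555 + 21316) + 31927 = 36803246294/1726555 + 31927 = 91926967779/1726555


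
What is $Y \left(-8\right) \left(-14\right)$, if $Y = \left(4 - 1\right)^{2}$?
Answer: $1008$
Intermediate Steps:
$Y = 9$ ($Y = 3^{2} = 9$)
$Y \left(-8\right) \left(-14\right) = 9 \left(-8\right) \left(-14\right) = \left(-72\right) \left(-14\right) = 1008$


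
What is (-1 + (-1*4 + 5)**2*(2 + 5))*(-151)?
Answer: -906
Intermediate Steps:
(-1 + (-1*4 + 5)**2*(2 + 5))*(-151) = (-1 + (-4 + 5)**2*7)*(-151) = (-1 + 1**2*7)*(-151) = (-1 + 1*7)*(-151) = (-1 + 7)*(-151) = 6*(-151) = -906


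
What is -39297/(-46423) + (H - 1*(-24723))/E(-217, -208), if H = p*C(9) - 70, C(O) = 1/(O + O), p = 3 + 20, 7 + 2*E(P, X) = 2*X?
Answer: -20451855992/176732361 ≈ -115.72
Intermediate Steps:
E(P, X) = -7/2 + X (E(P, X) = -7/2 + (2*X)/2 = -7/2 + X)
p = 23
C(O) = 1/(2*O)
H = -1237/18 (H = 23*((1/2)/9) - 70 = 23*((1/2)*(1/9)) - 70 = 23*(1/18) - 70 = 23/18 - 70 = -1237/18 ≈ -68.722)
-39297/(-46423) + (H - 1*(-24723))/E(-217, -208) = -39297/(-46423) + (-1237/18 - 1*(-24723))/(-7/2 - 208) = -39297*(-1/46423) + (-1237/18 + 24723)/(-423/2) = 39297/46423 + (443777/18)*(-2/423) = 39297/46423 - 443777/3807 = -20451855992/176732361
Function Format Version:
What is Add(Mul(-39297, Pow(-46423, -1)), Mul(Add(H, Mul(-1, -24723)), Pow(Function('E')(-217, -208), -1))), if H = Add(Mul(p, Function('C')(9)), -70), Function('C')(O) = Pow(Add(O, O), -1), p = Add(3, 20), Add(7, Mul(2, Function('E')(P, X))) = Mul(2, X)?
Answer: Rational(-20451855992, 176732361) ≈ -115.72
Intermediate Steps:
Function('E')(P, X) = Add(Rational(-7, 2), X) (Function('E')(P, X) = Add(Rational(-7, 2), Mul(Rational(1, 2), Mul(2, X))) = Add(Rational(-7, 2), X))
p = 23
Function('C')(O) = Mul(Rational(1, 2), Pow(O, -1)) (Function('C')(O) = Pow(Mul(2, O), -1) = Mul(Rational(1, 2), Pow(O, -1)))
H = Rational(-1237, 18) (H = Add(Mul(23, Mul(Rational(1, 2), Pow(9, -1))), -70) = Add(Mul(23, Mul(Rational(1, 2), Rational(1, 9))), -70) = Add(Mul(23, Rational(1, 18)), -70) = Add(Rational(23, 18), -70) = Rational(-1237, 18) ≈ -68.722)
Add(Mul(-39297, Pow(-46423, -1)), Mul(Add(H, Mul(-1, -24723)), Pow(Function('E')(-217, -208), -1))) = Add(Mul(-39297, Pow(-46423, -1)), Mul(Add(Rational(-1237, 18), Mul(-1, -24723)), Pow(Add(Rational(-7, 2), -208), -1))) = Add(Mul(-39297, Rational(-1, 46423)), Mul(Add(Rational(-1237, 18), 24723), Pow(Rational(-423, 2), -1))) = Add(Rational(39297, 46423), Mul(Rational(443777, 18), Rational(-2, 423))) = Add(Rational(39297, 46423), Rational(-443777, 3807)) = Rational(-20451855992, 176732361)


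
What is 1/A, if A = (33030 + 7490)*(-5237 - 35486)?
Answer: -1/1650095960 ≈ -6.0603e-10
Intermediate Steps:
A = -1650095960 (A = 40520*(-40723) = -1650095960)
1/A = 1/(-1650095960) = -1/1650095960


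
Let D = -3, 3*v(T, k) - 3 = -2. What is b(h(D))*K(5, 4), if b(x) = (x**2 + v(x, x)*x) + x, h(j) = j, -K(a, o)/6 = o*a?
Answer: -600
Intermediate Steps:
v(T, k) = 1/3 (v(T, k) = 1 + (1/3)*(-2) = 1 - 2/3 = 1/3)
K(a, o) = -6*a*o (K(a, o) = -6*o*a = -6*a*o)
b(x) = x**2 + 4*x/3 (b(x) = (x**2 + x/3) + x = x**2 + 4*x/3)
b(h(D))*K(5, 4) = ((1/3)*(-3)*(4 + 3*(-3)))*(-6*5*4) = ((1/3)*(-3)*(4 - 9))*(-120) = ((1/3)*(-3)*(-5))*(-120) = 5*(-120) = -600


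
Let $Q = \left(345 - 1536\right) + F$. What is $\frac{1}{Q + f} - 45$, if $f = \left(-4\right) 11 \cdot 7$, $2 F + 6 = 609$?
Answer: $- \frac{107777}{2395} \approx -45.001$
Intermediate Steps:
$F = \frac{603}{2}$ ($F = -3 + \frac{1}{2} \cdot 609 = -3 + \frac{609}{2} = \frac{603}{2} \approx 301.5$)
$Q = - \frac{1779}{2}$ ($Q = \left(345 - 1536\right) + \frac{603}{2} = -1191 + \frac{603}{2} = - \frac{1779}{2} \approx -889.5$)
$f = -308$ ($f = \left(-44\right) 7 = -308$)
$\frac{1}{Q + f} - 45 = \frac{1}{- \frac{1779}{2} - 308} - 45 = \frac{1}{- \frac{2395}{2}} - 45 = - \frac{2}{2395} - 45 = - \frac{107777}{2395}$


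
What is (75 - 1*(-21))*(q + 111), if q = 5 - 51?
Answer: 6240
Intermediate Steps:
q = -46
(75 - 1*(-21))*(q + 111) = (75 - 1*(-21))*(-46 + 111) = (75 + 21)*65 = 96*65 = 6240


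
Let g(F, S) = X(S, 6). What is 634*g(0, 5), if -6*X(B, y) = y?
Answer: -634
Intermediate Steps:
X(B, y) = -y/6
g(F, S) = -1 (g(F, S) = -⅙*6 = -1)
634*g(0, 5) = 634*(-1) = -634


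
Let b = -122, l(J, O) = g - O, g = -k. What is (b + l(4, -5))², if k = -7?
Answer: 12100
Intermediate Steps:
g = 7 (g = -1*(-7) = 7)
l(J, O) = 7 - O
(b + l(4, -5))² = (-122 + (7 - 1*(-5)))² = (-122 + (7 + 5))² = (-122 + 12)² = (-110)² = 12100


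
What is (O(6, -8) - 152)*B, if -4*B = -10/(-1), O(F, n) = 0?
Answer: 380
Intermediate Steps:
B = -5/2 (B = -(-5)/(2*(-1)) = -(-5)*(-1)/2 = -¼*10 = -5/2 ≈ -2.5000)
(O(6, -8) - 152)*B = (0 - 152)*(-5/2) = -152*(-5/2) = 380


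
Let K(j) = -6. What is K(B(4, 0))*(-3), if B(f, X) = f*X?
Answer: 18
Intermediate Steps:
B(f, X) = X*f
K(B(4, 0))*(-3) = -6*(-3) = 18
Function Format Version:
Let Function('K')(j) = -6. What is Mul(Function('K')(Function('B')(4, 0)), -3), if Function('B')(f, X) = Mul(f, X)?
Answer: 18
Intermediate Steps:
Function('B')(f, X) = Mul(X, f)
Mul(Function('K')(Function('B')(4, 0)), -3) = Mul(-6, -3) = 18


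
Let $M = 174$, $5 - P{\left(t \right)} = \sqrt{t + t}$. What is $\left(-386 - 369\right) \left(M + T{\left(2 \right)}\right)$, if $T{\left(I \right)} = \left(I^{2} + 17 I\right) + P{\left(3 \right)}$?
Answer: $-163835 + 755 \sqrt{6} \approx -1.6199 \cdot 10^{5}$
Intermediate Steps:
$P{\left(t \right)} = 5 - \sqrt{2} \sqrt{t}$ ($P{\left(t \right)} = 5 - \sqrt{t + t} = 5 - \sqrt{2 t} = 5 - \sqrt{2} \sqrt{t}$)
$T{\left(I \right)} = 5 + I^{2} - \sqrt{6} + 17 I$ ($T{\left(I \right)} = \left(I^{2} + 17 I\right) + \left(5 - \sqrt{2} \sqrt{3}\right) = \left(I^{2} + 17 I\right) + \left(5 - \sqrt{6}\right) = 5 + I^{2} - \sqrt{6} + 17 I$)
$\left(-386 - 369\right) \left(M + T{\left(2 \right)}\right) = \left(-386 - 369\right) \left(174 + \left(5 + 2^{2} - \sqrt{6} + 17 \cdot 2\right)\right) = - 755 \left(174 + \left(5 + 4 - \sqrt{6} + 34\right)\right) = - 755 \left(174 + \left(43 - \sqrt{6}\right)\right) = - 755 \left(217 - \sqrt{6}\right) = -163835 + 755 \sqrt{6}$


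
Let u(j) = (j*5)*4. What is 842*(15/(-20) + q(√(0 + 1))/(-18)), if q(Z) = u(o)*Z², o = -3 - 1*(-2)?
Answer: 5473/18 ≈ 304.06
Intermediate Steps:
o = -1 (o = -3 + 2 = -1)
u(j) = 20*j (u(j) = (5*j)*4 = 20*j)
q(Z) = -20*Z² (q(Z) = (20*(-1))*Z² = -20*Z²)
842*(15/(-20) + q(√(0 + 1))/(-18)) = 842*(15/(-20) - 20*(√(0 + 1))²/(-18)) = 842*(15*(-1/20) - 20*(√1)²*(-1/18)) = 842*(-¾ - 20*1²*(-1/18)) = 842*(-¾ - 20*1*(-1/18)) = 842*(-¾ - 20*(-1/18)) = 842*(-¾ + 10/9) = 842*(13/36) = 5473/18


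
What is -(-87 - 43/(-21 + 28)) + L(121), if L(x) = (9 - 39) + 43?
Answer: 743/7 ≈ 106.14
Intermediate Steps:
L(x) = 13 (L(x) = -30 + 43 = 13)
-(-87 - 43/(-21 + 28)) + L(121) = -(-87 - 43/(-21 + 28)) + 13 = -(-87 - 43/7) + 13 = -1*(-652/7) + 13 = 652/7 + 13 = 743/7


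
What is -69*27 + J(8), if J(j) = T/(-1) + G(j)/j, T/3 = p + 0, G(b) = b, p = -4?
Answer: -1850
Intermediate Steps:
T = -12 (T = 3*(-4 + 0) = 3*(-4) = -12)
J(j) = 13 (J(j) = -12/(-1) + j/j = -12*(-1) + 1 = 12 + 1 = 13)
-69*27 + J(8) = -69*27 + 13 = -1863 + 13 = -1850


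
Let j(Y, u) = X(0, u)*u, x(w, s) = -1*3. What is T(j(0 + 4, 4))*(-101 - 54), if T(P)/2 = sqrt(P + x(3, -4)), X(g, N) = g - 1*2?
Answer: -310*I*sqrt(11) ≈ -1028.2*I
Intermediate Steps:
x(w, s) = -3
X(g, N) = -2 + g (X(g, N) = g - 2 = -2 + g)
j(Y, u) = -2*u (j(Y, u) = (-2 + 0)*u = -2*u)
T(P) = 2*sqrt(-3 + P) (T(P) = 2*sqrt(P - 3) = 2*sqrt(-3 + P))
T(j(0 + 4, 4))*(-101 - 54) = (2*sqrt(-3 - 2*4))*(-101 - 54) = (2*sqrt(-3 - 8))*(-155) = (2*sqrt(-11))*(-155) = (2*(I*sqrt(11)))*(-155) = (2*I*sqrt(11))*(-155) = -310*I*sqrt(11)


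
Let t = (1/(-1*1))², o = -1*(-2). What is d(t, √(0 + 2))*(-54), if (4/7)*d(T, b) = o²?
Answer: -378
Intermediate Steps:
o = 2
t = 1 (t = (1/(-1))² = (-1)² = 1)
d(T, b) = 7 (d(T, b) = (7/4)*2² = (7/4)*4 = 7)
d(t, √(0 + 2))*(-54) = 7*(-54) = -378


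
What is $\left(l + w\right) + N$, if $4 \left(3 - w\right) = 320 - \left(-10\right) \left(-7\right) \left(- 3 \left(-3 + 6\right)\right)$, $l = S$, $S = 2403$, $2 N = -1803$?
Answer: $1267$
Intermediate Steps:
$N = - \frac{1803}{2}$ ($N = \frac{1}{2} \left(-1803\right) = - \frac{1803}{2} \approx -901.5$)
$l = 2403$
$w = - \frac{469}{2}$ ($w = 3 - \frac{320 - \left(-10\right) \left(-7\right) \left(- 3 \left(-3 + 6\right)\right)}{4} = 3 - \frac{320 - 70 \left(\left(-3\right) 3\right)}{4} = 3 - \frac{320 - 70 \left(-9\right)}{4} = 3 - \frac{320 - -630}{4} = 3 - \frac{320 + 630}{4} = 3 - \frac{475}{2} = - \frac{469}{2} \approx -234.5$)
$\left(l + w\right) + N = \left(2403 - \frac{469}{2}\right) - \frac{1803}{2} = \frac{4337}{2} - \frac{1803}{2} = 1267$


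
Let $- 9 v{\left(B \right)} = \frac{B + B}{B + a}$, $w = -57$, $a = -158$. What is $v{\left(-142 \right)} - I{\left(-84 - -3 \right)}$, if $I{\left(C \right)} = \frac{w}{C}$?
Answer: $- \frac{182}{225} \approx -0.80889$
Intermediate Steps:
$v{\left(B \right)} = - \frac{2 B}{9 \left(-158 + B\right)}$ ($v{\left(B \right)} = - \frac{\left(B + B\right) \frac{1}{B - 158}}{9} = - \frac{2 B \frac{1}{-158 + B}}{9} = - \frac{2 B}{9 \left(-158 + B\right)}$)
$I{\left(C \right)} = - \frac{57}{C}$
$v{\left(-142 \right)} - I{\left(-84 - -3 \right)} = \left(-2\right) \left(-142\right) \frac{1}{-1422 + 9 \left(-142\right)} - - \frac{57}{-84 - -3} = \left(-2\right) \left(-142\right) \frac{1}{-1422 - 1278} - - \frac{57}{-84 + 3} = \left(-2\right) \left(-142\right) \frac{1}{-2700} - - \frac{57}{-81} = \left(-2\right) \left(-142\right) \left(- \frac{1}{2700}\right) - \left(-57\right) \left(- \frac{1}{81}\right) = - \frac{71}{675} - \frac{19}{27} = - \frac{182}{225}$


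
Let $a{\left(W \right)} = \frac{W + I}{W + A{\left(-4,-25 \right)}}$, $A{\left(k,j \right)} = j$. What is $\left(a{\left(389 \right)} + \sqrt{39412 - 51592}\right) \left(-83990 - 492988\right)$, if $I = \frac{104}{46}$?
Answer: $- \frac{112874457}{182} - 1153956 i \sqrt{3045} \approx -6.2019 \cdot 10^{5} - 6.3677 \cdot 10^{7} i$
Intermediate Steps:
$I = \frac{52}{23}$ ($I = 104 \cdot \frac{1}{46} = \frac{52}{23} \approx 2.2609$)
$a{\left(W \right)} = \frac{\frac{52}{23} + W}{-25 + W}$ ($a{\left(W \right)} = \frac{W + \frac{52}{23}}{W - 25} = \frac{\frac{52}{23} + W}{-25 + W}$)
$\left(a{\left(389 \right)} + \sqrt{39412 - 51592}\right) \left(-83990 - 492988\right) = \left(\frac{\frac{52}{23} + 389}{-25 + 389} + \sqrt{39412 - 51592}\right) \left(-83990 - 492988\right) = \left(\frac{1}{364} \cdot \frac{8999}{23} + \sqrt{-12180}\right) \left(-576978\right) = \left(\frac{1}{364} \cdot \frac{8999}{23} + 2 i \sqrt{3045}\right) \left(-576978\right) = \left(\frac{8999}{8372} + 2 i \sqrt{3045}\right) \left(-576978\right) = - \frac{112874457}{182} - 1153956 i \sqrt{3045}$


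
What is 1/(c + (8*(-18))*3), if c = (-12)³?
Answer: -1/2160 ≈ -0.00046296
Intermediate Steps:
c = -1728
1/(c + (8*(-18))*3) = 1/(-1728 + (8*(-18))*3) = 1/(-1728 - 144*3) = 1/(-1728 - 432) = 1/(-2160) = -1/2160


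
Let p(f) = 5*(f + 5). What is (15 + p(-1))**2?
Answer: 1225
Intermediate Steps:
p(f) = 25 + 5*f (p(f) = 5*(5 + f) = 25 + 5*f)
(15 + p(-1))**2 = (15 + (25 + 5*(-1)))**2 = (15 + (25 - 5))**2 = (15 + 20)**2 = 35**2 = 1225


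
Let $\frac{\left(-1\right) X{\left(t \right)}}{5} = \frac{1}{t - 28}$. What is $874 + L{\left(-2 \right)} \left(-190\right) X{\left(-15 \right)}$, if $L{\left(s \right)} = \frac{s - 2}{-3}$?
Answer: $\frac{108946}{129} \approx 844.54$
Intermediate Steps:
$X{\left(t \right)} = - \frac{5}{-28 + t}$ ($X{\left(t \right)} = - \frac{5}{t - 28} = - \frac{5}{-28 + t}$)
$L{\left(s \right)} = \frac{2}{3} - \frac{s}{3}$ ($L{\left(s \right)} = - \frac{-2 + s}{3} = \frac{2}{3} - \frac{s}{3}$)
$874 + L{\left(-2 \right)} \left(-190\right) X{\left(-15 \right)} = 874 + \left(\frac{2}{3} - - \frac{2}{3}\right) \left(-190\right) \left(- \frac{5}{-28 - 15}\right) = 874 + \left(\frac{2}{3} + \frac{2}{3}\right) \left(-190\right) \left(- \frac{5}{-43}\right) = 874 + \frac{4}{3} \left(-190\right) \left(\left(-5\right) \left(- \frac{1}{43}\right)\right) = 874 - \frac{3800}{129} = \frac{108946}{129}$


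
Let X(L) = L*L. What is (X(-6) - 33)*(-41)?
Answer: -123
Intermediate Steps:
X(L) = L²
(X(-6) - 33)*(-41) = ((-6)² - 33)*(-41) = (36 - 33)*(-41) = 3*(-41) = -123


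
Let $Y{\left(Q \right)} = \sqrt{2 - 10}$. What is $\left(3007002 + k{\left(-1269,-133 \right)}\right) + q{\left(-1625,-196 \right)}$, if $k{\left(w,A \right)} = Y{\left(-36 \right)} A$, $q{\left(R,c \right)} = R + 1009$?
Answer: $3006386 - 266 i \sqrt{2} \approx 3.0064 \cdot 10^{6} - 376.18 i$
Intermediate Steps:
$q{\left(R,c \right)} = 1009 + R$
$Y{\left(Q \right)} = 2 i \sqrt{2}$ ($Y{\left(Q \right)} = \sqrt{-8} = 2 i \sqrt{2}$)
$k{\left(w,A \right)} = 2 i A \sqrt{2}$ ($k{\left(w,A \right)} = 2 i \sqrt{2} A = 2 i A \sqrt{2}$)
$\left(3007002 + k{\left(-1269,-133 \right)}\right) + q{\left(-1625,-196 \right)} = \left(3007002 + 2 i \left(-133\right) \sqrt{2}\right) + \left(1009 - 1625\right) = \left(3007002 - 266 i \sqrt{2}\right) - 616 = 3006386 - 266 i \sqrt{2}$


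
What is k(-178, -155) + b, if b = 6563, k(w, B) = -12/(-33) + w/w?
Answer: 72208/11 ≈ 6564.4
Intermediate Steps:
k(w, B) = 15/11 (k(w, B) = -12*(-1/33) + 1 = 4/11 + 1 = 15/11)
k(-178, -155) + b = 15/11 + 6563 = 72208/11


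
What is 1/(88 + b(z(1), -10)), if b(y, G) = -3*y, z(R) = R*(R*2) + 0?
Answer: 1/82 ≈ 0.012195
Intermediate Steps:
z(R) = 2*R² (z(R) = R*(2*R) + 0 = 2*R² + 0 = 2*R²)
1/(88 + b(z(1), -10)) = 1/(88 - 6*1²) = 1/(88 - 6) = 1/82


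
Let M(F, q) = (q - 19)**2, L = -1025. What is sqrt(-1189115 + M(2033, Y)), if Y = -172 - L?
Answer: 11*I*sqrt(4079) ≈ 702.54*I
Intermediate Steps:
Y = 853 (Y = -172 - 1*(-1025) = -172 + 1025 = 853)
M(F, q) = (-19 + q)**2
sqrt(-1189115 + M(2033, Y)) = sqrt(-1189115 + (-19 + 853)**2) = sqrt(-1189115 + 834**2) = sqrt(-1189115 + 695556) = sqrt(-493559) = 11*I*sqrt(4079)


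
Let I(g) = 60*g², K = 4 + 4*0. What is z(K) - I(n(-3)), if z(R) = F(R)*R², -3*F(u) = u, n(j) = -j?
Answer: -1684/3 ≈ -561.33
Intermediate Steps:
F(u) = -u/3
K = 4 (K = 4 + 0 = 4)
z(R) = -R³/3 (z(R) = (-R/3)*R² = -R³/3)
z(K) - I(n(-3)) = -⅓*4³ - 60*(-1*(-3))² = -⅓*64 - 60*3² = -64/3 - 60*9 = -64/3 - 1*540 = -64/3 - 540 = -1684/3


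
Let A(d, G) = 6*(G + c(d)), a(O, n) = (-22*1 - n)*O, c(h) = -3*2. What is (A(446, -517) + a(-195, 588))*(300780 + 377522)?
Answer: 78555511224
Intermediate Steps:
c(h) = -6
a(O, n) = O*(-22 - n) (a(O, n) = (-22 - n)*O = O*(-22 - n))
A(d, G) = -36 + 6*G (A(d, G) = 6*(G - 6) = 6*(-6 + G) = -36 + 6*G)
(A(446, -517) + a(-195, 588))*(300780 + 377522) = ((-36 + 6*(-517)) - 1*(-195)*(22 + 588))*(300780 + 377522) = ((-36 - 3102) - 1*(-195)*610)*678302 = (-3138 + 118950)*678302 = 115812*678302 = 78555511224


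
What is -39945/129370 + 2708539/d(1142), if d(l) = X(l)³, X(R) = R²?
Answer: -8860516710082796810765/28696583972661023806528 ≈ -0.30877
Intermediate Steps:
d(l) = l⁶ (d(l) = (l²)³ = l⁶)
-39945/129370 + 2708539/d(1142) = -39945/129370 + 2708539/(1142⁶) = -39945*1/129370 + 2708539/2218179173893562944 = -7989/25874 + 2708539*(1/2218179173893562944) = -7989/25874 + 2708539/2218179173893562944 = -8860516710082796810765/28696583972661023806528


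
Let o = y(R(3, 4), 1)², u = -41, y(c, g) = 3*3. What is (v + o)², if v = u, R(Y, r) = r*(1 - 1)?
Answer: 1600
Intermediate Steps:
R(Y, r) = 0 (R(Y, r) = r*0 = 0)
y(c, g) = 9
o = 81 (o = 9² = 81)
v = -41
(v + o)² = (-41 + 81)² = 40² = 1600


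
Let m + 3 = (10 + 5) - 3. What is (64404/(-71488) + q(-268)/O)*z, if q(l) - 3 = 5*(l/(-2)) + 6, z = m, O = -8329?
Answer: -1316162853/148855888 ≈ -8.8419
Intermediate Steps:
m = 9 (m = -3 + ((10 + 5) - 3) = -3 + (15 - 3) = -3 + 12 = 9)
z = 9
q(l) = 9 - 5*l/2 (q(l) = 3 + (5*(l/(-2)) + 6) = 3 + (5*(l*(-½)) + 6) = 3 + (5*(-l/2) + 6) = 3 + (-5*l/2 + 6) = 3 + (6 - 5*l/2) = 9 - 5*l/2)
(64404/(-71488) + q(-268)/O)*z = (64404/(-71488) + (9 - 5/2*(-268))/(-8329))*9 = (64404*(-1/71488) + (9 + 670)*(-1/8329))*9 = (-16101/17872 + 679*(-1/8329))*9 = (-16101/17872 - 679/8329)*9 = -146240317/148855888*9 = -1316162853/148855888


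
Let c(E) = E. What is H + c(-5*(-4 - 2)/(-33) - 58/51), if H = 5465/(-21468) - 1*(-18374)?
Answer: 73753479941/4014516 ≈ 18372.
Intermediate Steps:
H = 394447567/21468 (H = 5465*(-1/21468) + 18374 = -5465/21468 + 18374 = 394447567/21468 ≈ 18374.)
H + c(-5*(-4 - 2)/(-33) - 58/51) = 394447567/21468 + (-5*(-4 - 2)/(-33) - 58/51) = 394447567/21468 + (-5*(-6)*(-1/33) - 58*1/51) = 394447567/21468 + (30*(-1/33) - 58/51) = 394447567/21468 + (-10/11 - 58/51) = 394447567/21468 - 1148/561 = 73753479941/4014516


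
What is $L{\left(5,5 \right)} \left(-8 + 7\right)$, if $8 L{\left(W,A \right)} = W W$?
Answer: $- \frac{25}{8} \approx -3.125$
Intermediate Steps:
$L{\left(W,A \right)} = \frac{W^{2}}{8}$ ($L{\left(W,A \right)} = \frac{W W}{8} = \frac{W^{2}}{8}$)
$L{\left(5,5 \right)} \left(-8 + 7\right) = \frac{5^{2}}{8} \left(-8 + 7\right) = \frac{1}{8} \cdot 25 \left(-1\right) = \frac{25}{8} \left(-1\right) = - \frac{25}{8}$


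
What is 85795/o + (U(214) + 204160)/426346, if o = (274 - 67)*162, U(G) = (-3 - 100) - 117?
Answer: 21708639515/7148543382 ≈ 3.0368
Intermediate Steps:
U(G) = -220 (U(G) = -103 - 117 = -220)
o = 33534 (o = 207*162 = 33534)
85795/o + (U(214) + 204160)/426346 = 85795/33534 + (-220 + 204160)/426346 = 85795*(1/33534) + 203940*(1/426346) = 85795/33534 + 101970/213173 = 21708639515/7148543382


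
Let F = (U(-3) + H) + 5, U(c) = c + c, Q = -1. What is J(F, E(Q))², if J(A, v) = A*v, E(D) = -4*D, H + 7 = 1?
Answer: 784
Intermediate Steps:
H = -6 (H = -7 + 1 = -6)
U(c) = 2*c
F = -7 (F = (2*(-3) - 6) + 5 = (-6 - 6) + 5 = -12 + 5 = -7)
J(F, E(Q))² = (-(-28)*(-1))² = (-7*4)² = (-28)² = 784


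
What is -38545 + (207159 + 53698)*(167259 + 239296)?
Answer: 106052679090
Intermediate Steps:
-38545 + (207159 + 53698)*(167259 + 239296) = -38545 + 260857*406555 = -38545 + 106052717635 = 106052679090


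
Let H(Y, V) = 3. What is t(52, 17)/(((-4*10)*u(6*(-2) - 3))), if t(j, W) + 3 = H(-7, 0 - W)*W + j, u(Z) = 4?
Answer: -5/8 ≈ -0.62500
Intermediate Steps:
t(j, W) = -3 + j + 3*W (t(j, W) = -3 + (3*W + j) = -3 + (j + 3*W) = -3 + j + 3*W)
t(52, 17)/(((-4*10)*u(6*(-2) - 3))) = (-3 + 52 + 3*17)/((-4*10*4)) = (-3 + 52 + 51)/((-40*4)) = 100/(-160) = 100*(-1/160) = -5/8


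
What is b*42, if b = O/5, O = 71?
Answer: 2982/5 ≈ 596.40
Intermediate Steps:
b = 71/5 ≈ 14.200
b*42 = (71/5)*42 = 2982/5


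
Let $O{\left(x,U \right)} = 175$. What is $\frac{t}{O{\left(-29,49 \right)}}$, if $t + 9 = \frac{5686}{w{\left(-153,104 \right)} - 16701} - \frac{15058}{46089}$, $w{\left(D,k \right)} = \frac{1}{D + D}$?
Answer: $- \frac{2276988417037}{41219177496525} \approx -0.055241$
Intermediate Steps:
$w{\left(D,k \right)} = \frac{1}{2 D}$
$t = - \frac{2276988417037}{235538157123}$ ($t = -9 + \left(\frac{5686}{\frac{1}{2 \left(-153\right)} - 16701} - \frac{15058}{46089}\right) = -9 + \left(\frac{5686}{\frac{1}{2} \left(- \frac{1}{153}\right) - 16701} - \frac{15058}{46089}\right) = -9 + \left(\frac{5686}{- \frac{1}{306} - 16701} - \frac{15058}{46089}\right) = -9 + \left(\frac{5686}{- \frac{5110507}{306}} - \frac{15058}{46089}\right) = -9 + \left(5686 \left(- \frac{306}{5110507}\right) - \frac{15058}{46089}\right) = -9 - \frac{157145002930}{235538157123} = - \frac{2276988417037}{235538157123} \approx -9.6672$)
$\frac{t}{O{\left(-29,49 \right)}} = - \frac{2276988417037}{235538157123 \cdot 175} = \left(- \frac{2276988417037}{235538157123}\right) \frac{1}{175} = - \frac{2276988417037}{41219177496525}$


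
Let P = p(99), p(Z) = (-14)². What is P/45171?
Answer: 28/6453 ≈ 0.0043391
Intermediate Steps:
p(Z) = 196
P = 196
P/45171 = 196/45171 = 196*(1/45171) = 28/6453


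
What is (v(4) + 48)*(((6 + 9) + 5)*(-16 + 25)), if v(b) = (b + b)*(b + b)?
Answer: 20160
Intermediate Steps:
v(b) = 4*b² (v(b) = (2*b)*(2*b) = 4*b²)
(v(4) + 48)*(((6 + 9) + 5)*(-16 + 25)) = (4*4² + 48)*(((6 + 9) + 5)*(-16 + 25)) = (4*16 + 48)*((15 + 5)*9) = (64 + 48)*(20*9) = 112*180 = 20160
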